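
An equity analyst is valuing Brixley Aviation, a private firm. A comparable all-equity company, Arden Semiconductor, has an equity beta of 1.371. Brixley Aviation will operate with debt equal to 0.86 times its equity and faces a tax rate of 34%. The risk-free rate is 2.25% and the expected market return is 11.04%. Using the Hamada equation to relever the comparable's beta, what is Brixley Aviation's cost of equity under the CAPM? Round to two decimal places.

21.14%

β_L = β_U × [1 + (1 − t)(D/E)] = 1.371 × [1 + (1 − 0.34) × 0.86]
    = 1.371 × [1 + 0.66 × 0.86] = 1.371 × 1.5676 = 2.1492
MRP = 11.04% − 2.25% = 8.79%
E(R) = R_f + β_L × MRP = 2.25% + 2.1492 × 8.79% = 21.14%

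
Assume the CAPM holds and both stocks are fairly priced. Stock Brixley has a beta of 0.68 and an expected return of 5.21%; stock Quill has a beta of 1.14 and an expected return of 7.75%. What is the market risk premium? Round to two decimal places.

5.52%

Both satisfy E(R) = R_f + β·MRP, so the slope of the SML is
MRP = (7.75% − 5.21%) / (1.14 − 0.68) = 2.54% / 0.46 = 5.5217%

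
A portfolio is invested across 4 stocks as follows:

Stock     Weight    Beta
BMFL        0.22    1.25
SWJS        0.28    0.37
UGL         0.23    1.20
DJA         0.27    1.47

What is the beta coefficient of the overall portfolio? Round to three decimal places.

β_P = Σ w_i β_i = 0.22×1.25 + 0.28×0.37 + 0.23×1.20 + 0.27×1.47 = 1.0515

1.052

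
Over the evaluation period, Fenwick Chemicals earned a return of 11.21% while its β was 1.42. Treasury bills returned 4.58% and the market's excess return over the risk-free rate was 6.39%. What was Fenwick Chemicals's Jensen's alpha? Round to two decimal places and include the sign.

-2.44%

CAPM benchmark = R_f + β(R_m − R_f) = 4.58% + 1.42 × 6.39% = 13.6538%
α = actual − benchmark = 11.21% − 13.6538% = -2.44%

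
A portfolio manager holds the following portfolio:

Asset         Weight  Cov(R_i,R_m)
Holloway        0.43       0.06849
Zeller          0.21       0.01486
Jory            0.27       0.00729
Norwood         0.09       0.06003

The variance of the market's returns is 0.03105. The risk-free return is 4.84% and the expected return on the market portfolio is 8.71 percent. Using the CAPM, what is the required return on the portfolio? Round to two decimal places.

9.82%

β_Holloway = 0.06849 / 0.03105 = 2.2058
β_Zeller = 0.01486 / 0.03105 = 0.4786
β_Jory = 0.00729 / 0.03105 = 0.2348
β_Norwood = 0.06003 / 0.03105 = 1.9333
β_P = Σ w_i β_i = 0.43×2.2058 + 0.21×0.4786 + 0.27×0.2348 + 0.09×1.9333 = 1.2864
MRP = 8.71% − 4.84% = 3.87%
E(R_P) = R_f + β_P × MRP = 4.84% + 1.2864 × 3.87% = 9.82%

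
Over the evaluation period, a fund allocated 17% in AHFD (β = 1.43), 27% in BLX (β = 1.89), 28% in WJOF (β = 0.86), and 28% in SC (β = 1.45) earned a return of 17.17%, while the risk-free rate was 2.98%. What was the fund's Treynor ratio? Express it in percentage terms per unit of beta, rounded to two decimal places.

β_P = 0.17×1.43 + 0.27×1.89 + 0.28×0.86 + 0.28×1.45 = 1.4002
Treynor = (R_P − R_f) / β_P = (17.17% − 2.98%) / 1.4002 = 14.19% / 1.4002 = 10.13%

10.13%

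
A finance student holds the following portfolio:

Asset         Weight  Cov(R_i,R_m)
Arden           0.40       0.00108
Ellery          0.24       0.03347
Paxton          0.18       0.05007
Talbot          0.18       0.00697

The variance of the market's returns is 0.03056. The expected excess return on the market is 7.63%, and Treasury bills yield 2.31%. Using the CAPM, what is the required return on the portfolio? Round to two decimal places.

6.99%

β_Arden = 0.00108 / 0.03056 = 0.0353
β_Ellery = 0.03347 / 0.03056 = 1.0952
β_Paxton = 0.05007 / 0.03056 = 1.6384
β_Talbot = 0.00697 / 0.03056 = 0.2281
β_P = Σ w_i β_i = 0.40×0.0353 + 0.24×1.0952 + 0.18×1.6384 + 0.18×0.2281 = 0.6129
E(R_P) = R_f + β_P × MRP = 2.31% + 0.6129 × 7.63% = 6.99%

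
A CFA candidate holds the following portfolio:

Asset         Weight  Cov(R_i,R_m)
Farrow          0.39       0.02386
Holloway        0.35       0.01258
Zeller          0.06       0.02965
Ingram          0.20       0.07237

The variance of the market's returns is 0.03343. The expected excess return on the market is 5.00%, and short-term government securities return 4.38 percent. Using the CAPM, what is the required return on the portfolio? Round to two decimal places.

β_Farrow = 0.02386 / 0.03343 = 0.7137
β_Holloway = 0.01258 / 0.03343 = 0.3763
β_Zeller = 0.02965 / 0.03343 = 0.8869
β_Ingram = 0.07237 / 0.03343 = 2.1648
β_P = Σ w_i β_i = 0.39×0.7137 + 0.35×0.3763 + 0.06×0.8869 + 0.20×2.1648 = 0.8962
E(R_P) = R_f + β_P × MRP = 4.38% + 0.8962 × 5.00% = 8.86%

8.86%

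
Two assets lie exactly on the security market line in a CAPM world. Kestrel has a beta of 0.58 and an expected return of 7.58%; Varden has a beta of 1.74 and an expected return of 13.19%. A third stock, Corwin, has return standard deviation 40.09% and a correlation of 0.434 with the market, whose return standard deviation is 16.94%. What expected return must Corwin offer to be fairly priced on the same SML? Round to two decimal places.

MRP = (13.19% − 7.58%) / (1.74 − 0.58) = 4.8362%
R_f = 7.58% − 0.58 × 4.8362% = 4.7750%
β_Corwin = ρ·σ_i/σ_m = 0.434 × 40.09 / 16.94 = 1.0271
E(R_Corwin) = R_f + β × MRP = 4.7750% + 1.0271 × 4.8362% = 9.74%

9.74%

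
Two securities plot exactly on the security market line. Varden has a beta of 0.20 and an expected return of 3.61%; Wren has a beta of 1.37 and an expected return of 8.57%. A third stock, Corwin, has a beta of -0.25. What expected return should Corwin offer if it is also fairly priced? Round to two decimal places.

MRP (SML slope) = (8.57% − 3.61%) / (1.37 − 0.20) = 4.96% / 1.17 = 4.2393%
R_f (intercept) = 3.61% − 0.20 × 4.2393% = 2.7621%
E(R_Corwin) = R_f + β × MRP = 2.7621% + -0.25 × 4.2393% = 1.70%

1.70%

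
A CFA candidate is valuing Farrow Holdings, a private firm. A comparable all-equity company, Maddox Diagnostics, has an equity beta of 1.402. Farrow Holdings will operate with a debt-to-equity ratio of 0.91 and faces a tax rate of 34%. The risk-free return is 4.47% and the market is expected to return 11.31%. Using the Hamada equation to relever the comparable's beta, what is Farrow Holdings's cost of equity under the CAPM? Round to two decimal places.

β_L = β_U × [1 + (1 − t)(D/E)] = 1.402 × [1 + (1 − 0.34) × 0.91]
    = 1.402 × [1 + 0.66 × 0.91] = 1.402 × 1.6006 = 2.2440
MRP = 11.31% − 4.47% = 6.84%
E(R) = R_f + β_L × MRP = 4.47% + 2.2440 × 6.84% = 19.82%

19.82%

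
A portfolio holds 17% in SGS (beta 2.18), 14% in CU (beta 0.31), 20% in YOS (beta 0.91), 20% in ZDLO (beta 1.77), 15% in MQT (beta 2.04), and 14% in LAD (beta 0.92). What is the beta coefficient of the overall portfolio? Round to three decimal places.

1.385

β_P = Σ w_i β_i = 0.17×2.18 + 0.14×0.31 + 0.20×0.91 + 0.20×1.77 + 0.15×2.04 + 0.14×0.92 = 1.3848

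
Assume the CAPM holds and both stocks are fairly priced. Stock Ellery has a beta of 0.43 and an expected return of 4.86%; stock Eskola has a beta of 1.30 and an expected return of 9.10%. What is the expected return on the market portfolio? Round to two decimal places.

Both satisfy E(R) = R_f + β·MRP, so the slope of the SML is
MRP = (9.10% − 4.86%) / (1.30 − 0.43) = 4.24% / 0.87 = 4.8736%
R_f = E(R_Ellery) − β_Ellery·MRP = 4.86% − 0.43 × 4.8736% = 2.7644%
E(R_m) = R_f + MRP = 2.7644% + 4.8736% = 7.64%

7.64%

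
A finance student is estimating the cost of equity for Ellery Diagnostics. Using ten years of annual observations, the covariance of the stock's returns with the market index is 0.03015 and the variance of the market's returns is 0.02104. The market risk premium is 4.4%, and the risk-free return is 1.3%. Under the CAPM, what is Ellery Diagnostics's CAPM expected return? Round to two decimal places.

β = Cov(R_i, R_m) / Var(R_m) = 0.03015 / 0.02104 = 1.4330
E(R) = R_f + β × MRP = 1.3% + 1.4330 × 4.4% = 7.61%

7.61%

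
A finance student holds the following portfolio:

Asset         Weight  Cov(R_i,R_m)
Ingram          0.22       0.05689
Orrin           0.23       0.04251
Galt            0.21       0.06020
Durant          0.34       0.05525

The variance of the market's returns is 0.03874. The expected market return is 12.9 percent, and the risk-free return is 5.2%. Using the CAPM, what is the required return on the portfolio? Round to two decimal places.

15.88%

β_Ingram = 0.05689 / 0.03874 = 1.4685
β_Orrin = 0.04251 / 0.03874 = 1.0973
β_Galt = 0.06020 / 0.03874 = 1.5539
β_Durant = 0.05525 / 0.03874 = 1.4262
β_P = Σ w_i β_i = 0.22×1.4685 + 0.23×1.0973 + 0.21×1.5539 + 0.34×1.4262 = 1.3867
MRP = 12.9% − 5.2% = 7.70%
E(R_P) = R_f + β_P × MRP = 5.2% + 1.3867 × 7.7% = 15.88%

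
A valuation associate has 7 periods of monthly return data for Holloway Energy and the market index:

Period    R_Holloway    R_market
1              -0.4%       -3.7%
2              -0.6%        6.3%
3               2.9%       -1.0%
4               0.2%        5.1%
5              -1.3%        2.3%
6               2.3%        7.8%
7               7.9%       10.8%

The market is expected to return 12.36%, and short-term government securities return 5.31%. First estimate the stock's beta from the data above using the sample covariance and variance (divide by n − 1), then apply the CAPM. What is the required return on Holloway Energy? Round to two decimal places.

Mean R_i = (-0.4 − 0.6 + 2.9 + 0.2 − 1.3 + 2.3 + 7.9) / 7 = 1.5714%
Mean R_m = (-3.7 + 6.3 − 1.0 + 5.1 + 2.3 + 7.8 + 10.8) / 7 = 3.9429%
Σ(R_i − R̄_i)(R_m − R̄_m) = 52.7186  ⇒  Cov = 52.7186 / 6 = 8.7864
Σ(R_m − R̄_m)² = 154.3371  ⇒  Var(R_m) = 154.3371 / 6 = 25.7229
β = Cov / Var(R_m) = 8.7864 / 25.7229 = 0.3416
MRP = 12.36% − 5.31% = 7.05%
E(R) = R_f + β × MRP = 5.31% + 0.3416 × 7.05% = 7.72%

7.72%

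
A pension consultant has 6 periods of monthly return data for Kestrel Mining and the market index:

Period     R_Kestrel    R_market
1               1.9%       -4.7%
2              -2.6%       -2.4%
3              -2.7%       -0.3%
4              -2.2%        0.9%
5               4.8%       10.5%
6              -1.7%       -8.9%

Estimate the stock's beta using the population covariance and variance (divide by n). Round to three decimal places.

0.278

Mean R_i = (1.9 − 2.6 − 2.7 − 2.2 + 4.8 − 1.7) / 6 = -0.4167%
Mean R_m = (-4.7 − 2.4 − 0.3 + 0.9 + 10.5 − 8.9) / 6 = -0.8167%
Σ(R_i − R̄_i)(R_m − R̄_m) = 59.6283  ⇒  Cov = 59.6283 / 6 = 9.9381
Σ(R_m − R̄_m)² = 214.2083  ⇒  Var(R_m) = 214.2083 / 6 = 35.7014
β = Cov / Var(R_m) = 9.9381 / 35.7014 = 0.2784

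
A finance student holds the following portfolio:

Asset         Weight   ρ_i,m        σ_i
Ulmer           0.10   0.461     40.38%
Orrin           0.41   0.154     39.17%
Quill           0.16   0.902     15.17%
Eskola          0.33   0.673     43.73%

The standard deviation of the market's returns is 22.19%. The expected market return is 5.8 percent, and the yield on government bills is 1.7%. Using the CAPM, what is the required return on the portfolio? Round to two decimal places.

β_Ulmer = 0.461 × 40.38% / 22.19% = 0.8389
β_Orrin = 0.154 × 39.17% / 22.19% = 0.2718
β_Quill = 0.902 × 15.17% / 22.19% = 0.6166
β_Eskola = 0.673 × 43.73% / 22.19% = 1.3263
β_P = Σ w_i β_i = 0.10×0.8389 + 0.41×0.2718 + 0.16×0.6166 + 0.33×1.3263 = 0.7317
MRP = 5.8% − 1.7% = 4.10%
E(R_P) = R_f + β_P × MRP = 1.7% + 0.7317 × 4.1% = 4.70%

4.70%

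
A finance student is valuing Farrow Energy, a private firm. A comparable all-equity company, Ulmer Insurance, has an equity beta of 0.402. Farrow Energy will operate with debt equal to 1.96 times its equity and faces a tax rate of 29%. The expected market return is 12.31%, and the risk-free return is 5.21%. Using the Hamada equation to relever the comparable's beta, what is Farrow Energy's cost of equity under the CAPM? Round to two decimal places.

β_L = β_U × [1 + (1 − t)(D/E)] = 0.402 × [1 + (1 − 0.29) × 1.96]
    = 0.402 × [1 + 0.71 × 1.96] = 0.402 × 2.3916 = 0.9614
MRP = 12.31% − 5.21% = 7.10%
E(R) = R_f + β_L × MRP = 5.21% + 0.9614 × 7.10% = 12.04%

12.04%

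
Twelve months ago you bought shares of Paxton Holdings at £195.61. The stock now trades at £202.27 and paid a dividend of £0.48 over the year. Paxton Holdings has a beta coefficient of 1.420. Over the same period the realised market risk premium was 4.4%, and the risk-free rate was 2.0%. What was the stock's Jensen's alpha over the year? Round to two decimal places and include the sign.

-4.60%

Realised HPR = (P1 + D1 − P0) / P0 = (202.27 + 0.48 − 195.61) / 195.61 = 7.14 / 195.61 = 3.6501%
CAPM required = R_f + β·MRP = 2.0% + 1.420 × 4.4% = 8.2480%
α = realised − required = 3.6501% − 8.2480% = -4.60%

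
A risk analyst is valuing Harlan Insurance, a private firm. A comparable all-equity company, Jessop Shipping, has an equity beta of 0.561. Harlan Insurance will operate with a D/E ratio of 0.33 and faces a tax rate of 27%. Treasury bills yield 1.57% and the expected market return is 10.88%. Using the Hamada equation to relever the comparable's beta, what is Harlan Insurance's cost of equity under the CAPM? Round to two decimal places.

β_L = β_U × [1 + (1 − t)(D/E)] = 0.561 × [1 + (1 − 0.27) × 0.33]
    = 0.561 × [1 + 0.73 × 0.33] = 0.561 × 1.2409 = 0.6961
MRP = 10.88% − 1.57% = 9.31%
E(R) = R_f + β_L × MRP = 1.57% + 0.6961 × 9.31% = 8.05%

8.05%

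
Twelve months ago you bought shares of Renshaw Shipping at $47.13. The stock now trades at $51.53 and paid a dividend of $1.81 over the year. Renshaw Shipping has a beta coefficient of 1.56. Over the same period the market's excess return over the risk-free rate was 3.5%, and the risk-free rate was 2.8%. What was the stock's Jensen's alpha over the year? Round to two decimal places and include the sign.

Realised HPR = (P1 + D1 − P0) / P0 = (51.53 + 1.81 − 47.13) / 47.13 = 6.21 / 47.13 = 13.1763%
CAPM required = R_f + β·MRP = 2.8% + 1.56 × 3.5% = 8.2600%
α = realised − required = 13.1763% − 8.2600% = +4.92%

+4.92%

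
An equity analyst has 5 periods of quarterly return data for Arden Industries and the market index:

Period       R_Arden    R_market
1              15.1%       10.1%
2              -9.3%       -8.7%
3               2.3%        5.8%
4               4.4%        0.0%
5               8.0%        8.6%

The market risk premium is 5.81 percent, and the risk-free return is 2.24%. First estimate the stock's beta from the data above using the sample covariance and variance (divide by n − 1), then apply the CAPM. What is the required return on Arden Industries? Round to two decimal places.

Mean R_i = (15.1 − 9.3 + 2.3 + 4.4 + 8.0) / 5 = 4.1000%
Mean R_m = (10.1 − 8.7 + 5.8 + 0.0 + 8.6) / 5 = 3.1600%
Σ(R_i − R̄_i)(R_m − R̄_m) = 250.7800  ⇒  Cov = 250.7800 / 4 = 62.6950
Σ(R_m − R̄_m)² = 235.3720  ⇒  Var(R_m) = 235.3720 / 4 = 58.8430
β = Cov / Var(R_m) = 62.6950 / 58.8430 = 1.0655
E(R) = R_f + β × MRP = 2.24% + 1.0655 × 5.81% = 8.43%

8.43%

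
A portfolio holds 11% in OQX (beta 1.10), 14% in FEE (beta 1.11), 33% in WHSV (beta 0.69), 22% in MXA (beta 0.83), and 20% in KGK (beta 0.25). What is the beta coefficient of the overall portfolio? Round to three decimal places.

0.737

β_P = Σ w_i β_i = 0.11×1.10 + 0.14×1.11 + 0.33×0.69 + 0.22×0.83 + 0.20×0.25 = 0.7367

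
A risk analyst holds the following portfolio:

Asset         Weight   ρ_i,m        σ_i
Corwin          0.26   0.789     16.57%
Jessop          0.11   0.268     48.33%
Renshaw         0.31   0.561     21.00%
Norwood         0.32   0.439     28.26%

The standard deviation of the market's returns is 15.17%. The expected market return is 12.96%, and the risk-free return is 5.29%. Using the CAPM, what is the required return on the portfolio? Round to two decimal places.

11.58%

β_Corwin = 0.789 × 16.57% / 15.17% = 0.8618
β_Jessop = 0.268 × 48.33% / 15.17% = 0.8538
β_Renshaw = 0.561 × 21.00% / 15.17% = 0.7766
β_Norwood = 0.439 × 28.26% / 15.17% = 0.8178
β_P = Σ w_i β_i = 0.26×0.8618 + 0.11×0.8538 + 0.31×0.7766 + 0.32×0.8178 = 0.8204
MRP = 12.96% − 5.29% = 7.67%
E(R_P) = R_f + β_P × MRP = 5.29% + 0.8204 × 7.67% = 11.58%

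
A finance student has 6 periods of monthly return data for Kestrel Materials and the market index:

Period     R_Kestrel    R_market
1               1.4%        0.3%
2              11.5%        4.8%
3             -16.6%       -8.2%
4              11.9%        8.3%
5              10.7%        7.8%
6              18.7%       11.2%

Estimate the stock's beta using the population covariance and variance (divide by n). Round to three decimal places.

1.741

Mean R_i = (1.4 + 11.5 − 16.6 + 11.9 + 10.7 + 18.7) / 6 = 6.2667%
Mean R_m = (0.3 + 4.8 − 8.2 + 8.3 + 7.8 + 11.2) / 6 = 4.0333%
Σ(R_i − R̄_i)(R_m − R̄_m) = 431.7567  ⇒  Cov = 431.7567 / 6 = 71.9595
Σ(R_m − R̄_m)² = 247.9333  ⇒  Var(R_m) = 247.9333 / 6 = 41.3222
β = Cov / Var(R_m) = 71.9595 / 41.3222 = 1.7414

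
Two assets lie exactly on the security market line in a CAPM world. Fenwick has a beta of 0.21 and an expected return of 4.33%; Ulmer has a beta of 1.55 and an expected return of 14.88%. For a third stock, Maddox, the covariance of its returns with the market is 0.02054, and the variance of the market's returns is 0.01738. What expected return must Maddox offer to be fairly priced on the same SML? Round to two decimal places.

MRP = (14.88% − 4.33%) / (1.55 − 0.21) = 7.8731%
R_f = 4.33% − 0.21 × 7.8731% = 2.6766%
β_Maddox = Cov / Var(R_m) = 0.02054 / 0.01738 = 1.1818
E(R_Maddox) = R_f + β × MRP = 2.6766% + 1.1818 × 7.8731% = 11.98%

11.98%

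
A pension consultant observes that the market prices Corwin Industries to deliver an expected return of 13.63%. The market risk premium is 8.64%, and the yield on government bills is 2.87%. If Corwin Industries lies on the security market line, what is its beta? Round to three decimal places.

β = (E(R) − R_f) / MRP = (13.63% − 2.87%) / 8.64% = 10.76% / 8.64% = 1.245

1.245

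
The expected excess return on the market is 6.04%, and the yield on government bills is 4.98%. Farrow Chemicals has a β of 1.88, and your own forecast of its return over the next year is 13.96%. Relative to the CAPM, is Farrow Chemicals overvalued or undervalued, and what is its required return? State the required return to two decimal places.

Overvalued; required return 16.34%

Required return = R_f + β·MRP = 4.98% + 1.88 × 6.04% = 16.34%
Forecast 13.96% < required 16.34% → the stock plots below the SML → overvalued.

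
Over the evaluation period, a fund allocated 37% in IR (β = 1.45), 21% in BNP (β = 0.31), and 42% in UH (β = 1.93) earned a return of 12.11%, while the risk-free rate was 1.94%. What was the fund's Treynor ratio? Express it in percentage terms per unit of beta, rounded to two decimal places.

β_P = 0.37×1.45 + 0.21×0.31 + 0.42×1.93 = 1.4122
Treynor = (R_P − R_f) / β_P = (12.11% − 1.94%) / 1.4122 = 10.17% / 1.4122 = 7.20%

7.20%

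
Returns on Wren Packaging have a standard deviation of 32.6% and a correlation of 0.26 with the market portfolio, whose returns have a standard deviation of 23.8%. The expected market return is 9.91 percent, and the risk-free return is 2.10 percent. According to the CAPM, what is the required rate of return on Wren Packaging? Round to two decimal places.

4.88%

β = ρ × σ_i / σ_m = 0.26 × 32.6% / 23.8% = 0.3561
MRP = 9.91% − 2.10% = 7.81%
E(R) = 2.10% + 0.3561 × 7.81% = 4.88%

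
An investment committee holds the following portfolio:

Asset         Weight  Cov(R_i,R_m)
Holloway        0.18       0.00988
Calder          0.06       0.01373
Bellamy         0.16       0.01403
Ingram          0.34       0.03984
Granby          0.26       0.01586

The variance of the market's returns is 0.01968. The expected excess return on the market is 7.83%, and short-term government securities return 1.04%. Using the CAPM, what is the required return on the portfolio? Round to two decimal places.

β_Holloway = 0.00988 / 0.01968 = 0.5020
β_Calder = 0.01373 / 0.01968 = 0.6977
β_Bellamy = 0.01403 / 0.01968 = 0.7129
β_Ingram = 0.03984 / 0.01968 = 2.0244
β_Granby = 0.01586 / 0.01968 = 0.8059
β_P = Σ w_i β_i = 0.18×0.5020 + 0.06×0.6977 + 0.16×0.7129 + 0.34×2.0244 + 0.26×0.8059 = 1.1441
E(R_P) = R_f + β_P × MRP = 1.04% + 1.1441 × 7.83% = 10.00%

10.00%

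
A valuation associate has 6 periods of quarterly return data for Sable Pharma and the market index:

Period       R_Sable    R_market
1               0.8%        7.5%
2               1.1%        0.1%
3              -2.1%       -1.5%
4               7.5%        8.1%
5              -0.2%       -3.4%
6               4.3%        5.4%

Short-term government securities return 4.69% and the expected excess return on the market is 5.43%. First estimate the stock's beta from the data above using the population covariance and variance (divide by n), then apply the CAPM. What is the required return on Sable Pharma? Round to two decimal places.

Mean R_i = (0.8 + 1.1 − 2.1 + 7.5 − 0.2 + 4.3) / 6 = 1.9000%
Mean R_m = (7.5 + 0.1 − 1.5 + 8.1 − 3.4 + 5.4) / 6 = 2.7000%
Σ(R_i − R̄_i)(R_m − R̄_m) = 63.1300  ⇒  Cov = 63.1300 / 6 = 10.5217
Σ(R_m − R̄_m)² = 121.1000  ⇒  Var(R_m) = 121.1000 / 6 = 20.1833
β = Cov / Var(R_m) = 10.5217 / 20.1833 = 0.5213
E(R) = R_f + β × MRP = 4.69% + 0.5213 × 5.43% = 7.52%

7.52%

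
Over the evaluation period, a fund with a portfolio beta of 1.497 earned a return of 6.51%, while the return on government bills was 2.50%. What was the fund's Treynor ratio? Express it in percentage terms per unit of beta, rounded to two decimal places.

2.68%

Treynor = (R_P − R_f) / β_P = (6.51% − 2.50%) / 1.4970 = 4.01% / 1.4970 = 2.68%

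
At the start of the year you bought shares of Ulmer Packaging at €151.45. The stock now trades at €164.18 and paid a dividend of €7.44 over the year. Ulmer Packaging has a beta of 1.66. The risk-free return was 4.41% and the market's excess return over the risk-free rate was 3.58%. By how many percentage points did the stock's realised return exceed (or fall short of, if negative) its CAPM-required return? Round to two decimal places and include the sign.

Realised HPR = (P1 + D1 − P0) / P0 = (164.18 + 7.44 − 151.45) / 151.45 = 20.17 / 151.45 = 13.3179%
CAPM required = R_f + β·MRP = 4.41% + 1.66 × 3.58% = 10.3528%
α = realised − required = 13.3179% − 10.3528% = +2.97%

+2.97%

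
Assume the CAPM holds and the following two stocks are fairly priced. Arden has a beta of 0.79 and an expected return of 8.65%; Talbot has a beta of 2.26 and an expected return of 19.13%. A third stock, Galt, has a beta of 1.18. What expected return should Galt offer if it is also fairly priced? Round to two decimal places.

MRP (SML slope) = (19.13% − 8.65%) / (2.26 − 0.79) = 10.48% / 1.47 = 7.1293%
R_f (intercept) = 8.65% − 0.79 × 7.1293% = 3.0179%
E(R_Galt) = R_f + β × MRP = 3.0179% + 1.18 × 7.1293% = 11.43%

11.43%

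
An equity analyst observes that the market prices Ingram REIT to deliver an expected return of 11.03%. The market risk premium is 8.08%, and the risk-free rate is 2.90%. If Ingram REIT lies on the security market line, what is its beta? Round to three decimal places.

β = (E(R) − R_f) / MRP = (11.03% − 2.90%) / 8.08% = 8.13% / 8.08% = 1.006

1.006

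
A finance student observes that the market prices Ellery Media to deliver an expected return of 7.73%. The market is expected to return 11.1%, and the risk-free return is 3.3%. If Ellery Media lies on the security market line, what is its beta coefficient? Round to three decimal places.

0.568

MRP = 11.1% − 3.3% = 7.80%
β = (E(R) − R_f) / MRP = (7.73% − 3.3%) / 7.8% = 4.43% / 7.8% = 0.568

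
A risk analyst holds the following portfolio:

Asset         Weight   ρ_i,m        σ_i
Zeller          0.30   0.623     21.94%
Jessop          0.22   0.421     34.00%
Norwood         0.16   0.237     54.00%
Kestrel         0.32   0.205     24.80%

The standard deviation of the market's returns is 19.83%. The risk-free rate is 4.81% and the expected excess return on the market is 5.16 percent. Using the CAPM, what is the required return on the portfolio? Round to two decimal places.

β_Zeller = 0.623 × 21.94% / 19.83% = 0.6893
β_Jessop = 0.421 × 34.00% / 19.83% = 0.7218
β_Norwood = 0.237 × 54.00% / 19.83% = 0.6454
β_Kestrel = 0.205 × 24.80% / 19.83% = 0.2564
β_P = Σ w_i β_i = 0.30×0.6893 + 0.22×0.7218 + 0.16×0.6454 + 0.32×0.2564 = 0.5509
E(R_P) = R_f + β_P × MRP = 4.81% + 0.5509 × 5.16% = 7.65%

7.65%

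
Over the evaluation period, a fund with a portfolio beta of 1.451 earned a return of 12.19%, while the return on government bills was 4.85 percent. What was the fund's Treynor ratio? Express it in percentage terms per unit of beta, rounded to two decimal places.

5.06%

Treynor = (R_P − R_f) / β_P = (12.19% − 4.85%) / 1.4510 = 7.34% / 1.4510 = 5.06%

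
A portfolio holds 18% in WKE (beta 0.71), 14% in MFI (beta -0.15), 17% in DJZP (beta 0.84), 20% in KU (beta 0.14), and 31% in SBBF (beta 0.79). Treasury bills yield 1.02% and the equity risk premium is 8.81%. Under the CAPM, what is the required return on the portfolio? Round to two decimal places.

β_P = Σ w_i β_i = 0.18×0.71 + 0.14×-0.15 + 0.17×0.84 + 0.20×0.14 + 0.31×0.79 = 0.5225
E(R_P) = R_f + β_P × MRP = 1.02% + 0.5225 × 8.81% = 5.62%

5.62%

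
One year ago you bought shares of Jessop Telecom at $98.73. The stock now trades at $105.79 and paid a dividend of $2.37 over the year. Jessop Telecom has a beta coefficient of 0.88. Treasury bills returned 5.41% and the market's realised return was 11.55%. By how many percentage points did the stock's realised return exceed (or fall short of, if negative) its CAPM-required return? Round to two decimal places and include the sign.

-1.26%

Realised HPR = (P1 + D1 − P0) / P0 = (105.79 + 2.37 − 98.73) / 98.73 = 9.43 / 98.73 = 9.5513%
MRP = 11.55% − 5.41% = 6.14%
CAPM required = R_f + β·MRP = 5.41% + 0.88 × 6.14% = 10.8132%
α = realised − required = 9.5513% − 10.8132% = -1.26%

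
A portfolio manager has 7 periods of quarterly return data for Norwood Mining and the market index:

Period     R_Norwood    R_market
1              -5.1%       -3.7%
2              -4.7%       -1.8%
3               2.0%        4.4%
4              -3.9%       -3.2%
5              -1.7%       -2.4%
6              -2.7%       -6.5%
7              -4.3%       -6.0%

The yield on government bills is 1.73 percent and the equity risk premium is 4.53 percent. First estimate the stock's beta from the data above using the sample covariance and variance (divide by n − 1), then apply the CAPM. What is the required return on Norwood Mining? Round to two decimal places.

4.06%

Mean R_i = (-5.1 − 4.7 + 2.0 − 3.9 − 1.7 − 2.7 − 4.3) / 7 = -2.9143%
Mean R_m = (-3.7 − 1.8 + 4.4 − 3.2 − 2.4 − 6.5 − 6.0) / 7 = -2.7429%
Σ(R_i − R̄_i)(R_m − R̄_m) = 40.0857  ⇒  Cov = 40.0857 / 6 = 6.6810
Σ(R_m − R̄_m)² = 77.8771  ⇒  Var(R_m) = 77.8771 / 6 = 12.9795
β = Cov / Var(R_m) = 6.6810 / 12.9795 = 0.5147
E(R) = R_f + β × MRP = 1.73% + 0.5147 × 4.53% = 4.06%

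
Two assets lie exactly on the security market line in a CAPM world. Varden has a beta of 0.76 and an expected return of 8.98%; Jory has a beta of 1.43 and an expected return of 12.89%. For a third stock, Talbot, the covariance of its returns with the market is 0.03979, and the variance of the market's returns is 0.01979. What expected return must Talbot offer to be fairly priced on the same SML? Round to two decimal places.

16.28%

MRP = (12.89% − 8.98%) / (1.43 − 0.76) = 5.8358%
R_f = 8.98% − 0.76 × 5.8358% = 4.5448%
β_Talbot = Cov / Var(R_m) = 0.03979 / 0.01979 = 2.0106
E(R_Talbot) = R_f + β × MRP = 4.5448% + 2.0106 × 5.8358% = 16.28%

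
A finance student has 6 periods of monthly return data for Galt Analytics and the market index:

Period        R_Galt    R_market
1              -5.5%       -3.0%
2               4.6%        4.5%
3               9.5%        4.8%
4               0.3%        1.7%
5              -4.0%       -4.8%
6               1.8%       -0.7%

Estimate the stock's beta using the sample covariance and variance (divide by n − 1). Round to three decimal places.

1.268

Mean R_i = (-5.5 + 4.6 + 9.5 + 0.3 − 4.0 + 1.8) / 6 = 1.1167%
Mean R_m = (-3.0 + 4.5 + 4.8 + 1.7 − 4.8 − 0.7) / 6 = 0.4167%
Σ(R_i − R̄_i)(R_m − R̄_m) = 98.4583  ⇒  Cov = 98.4583 / 5 = 19.6917
Σ(R_m − R̄_m)² = 77.6683  ⇒  Var(R_m) = 77.6683 / 5 = 15.5337
β = Cov / Var(R_m) = 19.6917 / 15.5337 = 1.2677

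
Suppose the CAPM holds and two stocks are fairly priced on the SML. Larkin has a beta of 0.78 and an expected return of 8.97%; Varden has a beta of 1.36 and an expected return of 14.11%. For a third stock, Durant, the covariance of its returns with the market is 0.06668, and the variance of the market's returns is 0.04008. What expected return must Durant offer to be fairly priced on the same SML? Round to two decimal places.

MRP = (14.11% − 8.97%) / (1.36 − 0.78) = 8.8621%
R_f = 8.97% − 0.78 × 8.8621% = 2.0576%
β_Durant = Cov / Var(R_m) = 0.06668 / 0.04008 = 1.6637
E(R_Durant) = R_f + β × MRP = 2.0576% + 1.6637 × 8.8621% = 16.80%

16.80%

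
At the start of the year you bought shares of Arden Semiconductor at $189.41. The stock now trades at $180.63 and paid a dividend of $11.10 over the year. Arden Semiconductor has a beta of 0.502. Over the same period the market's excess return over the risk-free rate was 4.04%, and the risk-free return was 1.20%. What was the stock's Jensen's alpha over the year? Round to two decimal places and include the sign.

-2.00%

Realised HPR = (P1 + D1 − P0) / P0 = (180.63 + 11.10 − 189.41) / 189.41 = 2.32 / 189.41 = 1.2249%
CAPM required = R_f + β·MRP = 1.20% + 0.502 × 4.04% = 3.22808%
α = realised − required = 1.2249% − 3.22808% = -2.00%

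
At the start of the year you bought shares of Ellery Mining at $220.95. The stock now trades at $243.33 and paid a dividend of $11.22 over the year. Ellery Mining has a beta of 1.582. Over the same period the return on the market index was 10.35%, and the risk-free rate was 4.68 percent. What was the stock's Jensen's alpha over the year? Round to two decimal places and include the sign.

+1.56%

Realised HPR = (P1 + D1 − P0) / P0 = (243.33 + 11.22 − 220.95) / 220.95 = 33.60 / 220.95 = 15.2071%
MRP = 10.35% − 4.68% = 5.67%
CAPM required = R_f + β·MRP = 4.68% + 1.582 × 5.67% = 13.64994%
α = realised − required = 15.2071% − 13.64994% = +1.56%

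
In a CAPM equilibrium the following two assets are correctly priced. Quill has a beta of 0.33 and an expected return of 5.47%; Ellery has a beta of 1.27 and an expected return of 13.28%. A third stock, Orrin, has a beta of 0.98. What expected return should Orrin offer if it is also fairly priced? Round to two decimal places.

MRP (SML slope) = (13.28% − 5.47%) / (1.27 − 0.33) = 7.81% / 0.94 = 8.3085%
R_f (intercept) = 5.47% − 0.33 × 8.3085% = 2.7282%
E(R_Orrin) = R_f + β × MRP = 2.7282% + 0.98 × 8.3085% = 10.87%

10.87%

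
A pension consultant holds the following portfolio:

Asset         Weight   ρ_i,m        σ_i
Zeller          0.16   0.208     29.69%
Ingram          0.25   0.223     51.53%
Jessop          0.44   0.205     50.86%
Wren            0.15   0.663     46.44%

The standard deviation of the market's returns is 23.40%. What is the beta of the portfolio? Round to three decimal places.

β_Zeller = 0.208 × 29.69% / 23.40% = 0.2639
β_Ingram = 0.223 × 51.53% / 23.40% = 0.4911
β_Jessop = 0.205 × 50.86% / 23.40% = 0.4456
β_Wren = 0.663 × 46.44% / 23.40% = 1.3158
β_P = Σ w_i β_i = 0.16×0.2639 + 0.25×0.4911 + 0.44×0.4456 + 0.15×1.3158 = 0.5584

0.558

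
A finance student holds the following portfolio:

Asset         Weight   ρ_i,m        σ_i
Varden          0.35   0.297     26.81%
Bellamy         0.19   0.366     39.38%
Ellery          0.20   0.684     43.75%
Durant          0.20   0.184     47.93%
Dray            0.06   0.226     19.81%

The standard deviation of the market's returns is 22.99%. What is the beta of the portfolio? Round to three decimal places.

β_Varden = 0.297 × 26.81% / 22.99% = 0.3463
β_Bellamy = 0.366 × 39.38% / 22.99% = 0.6269
β_Ellery = 0.684 × 43.75% / 22.99% = 1.3017
β_Durant = 0.184 × 47.93% / 22.99% = 0.3836
β_Dray = 0.226 × 19.81% / 22.99% = 0.1947
β_P = Σ w_i β_i = 0.35×0.3463 + 0.19×0.6269 + 0.20×1.3017 + 0.20×0.3836 + 0.06×0.1947 = 0.5891

0.589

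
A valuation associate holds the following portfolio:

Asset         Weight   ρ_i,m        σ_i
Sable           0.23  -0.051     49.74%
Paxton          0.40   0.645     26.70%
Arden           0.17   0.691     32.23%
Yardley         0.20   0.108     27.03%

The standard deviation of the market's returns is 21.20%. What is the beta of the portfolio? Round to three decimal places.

β_Sable = -0.051 × 49.74% / 21.20% = -0.1197
β_Paxton = 0.645 × 26.70% / 21.20% = 0.8123
β_Arden = 0.691 × 32.23% / 21.20% = 1.0505
β_Yardley = 0.108 × 27.03% / 21.20% = 0.1377
β_P = Σ w_i β_i = 0.23×-0.1197 + 0.40×0.8123 + 0.17×1.0505 + 0.20×0.1377 = 0.5035

0.504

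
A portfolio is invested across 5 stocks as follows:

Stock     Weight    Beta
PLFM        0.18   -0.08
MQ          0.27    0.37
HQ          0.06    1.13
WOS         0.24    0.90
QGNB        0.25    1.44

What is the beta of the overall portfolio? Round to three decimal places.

0.729

β_P = Σ w_i β_i = 0.18×-0.08 + 0.27×0.37 + 0.06×1.13 + 0.24×0.90 + 0.25×1.44 = 0.7293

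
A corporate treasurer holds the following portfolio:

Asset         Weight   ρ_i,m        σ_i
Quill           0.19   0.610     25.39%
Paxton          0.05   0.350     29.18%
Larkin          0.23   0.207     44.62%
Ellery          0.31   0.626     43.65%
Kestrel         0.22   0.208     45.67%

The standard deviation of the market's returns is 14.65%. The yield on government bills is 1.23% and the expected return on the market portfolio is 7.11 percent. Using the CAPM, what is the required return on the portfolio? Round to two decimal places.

β_Quill = 0.610 × 25.39% / 14.65% = 1.0572
β_Paxton = 0.350 × 29.18% / 14.65% = 0.6971
β_Larkin = 0.207 × 44.62% / 14.65% = 0.6305
β_Ellery = 0.626 × 43.65% / 14.65% = 1.8652
β_Kestrel = 0.208 × 45.67% / 14.65% = 0.6484
β_P = Σ w_i β_i = 0.19×1.0572 + 0.05×0.6971 + 0.23×0.6305 + 0.31×1.8652 + 0.22×0.6484 = 1.1016
MRP = 7.11% − 1.23% = 5.88%
E(R_P) = R_f + β_P × MRP = 1.23% + 1.1016 × 5.88% = 7.71%

7.71%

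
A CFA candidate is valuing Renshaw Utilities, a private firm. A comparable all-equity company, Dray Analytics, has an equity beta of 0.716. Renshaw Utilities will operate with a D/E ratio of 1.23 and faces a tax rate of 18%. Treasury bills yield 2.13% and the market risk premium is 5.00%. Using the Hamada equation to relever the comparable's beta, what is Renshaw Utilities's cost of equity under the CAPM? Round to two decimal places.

β_L = β_U × [1 + (1 − t)(D/E)] = 0.716 × [1 + (1 − 0.18) × 1.23]
    = 0.716 × [1 + 0.82 × 1.23] = 0.716 × 2.0086 = 1.4382
E(R) = R_f + β_L × MRP = 2.13% + 1.4382 × 5.00% = 9.32%

9.32%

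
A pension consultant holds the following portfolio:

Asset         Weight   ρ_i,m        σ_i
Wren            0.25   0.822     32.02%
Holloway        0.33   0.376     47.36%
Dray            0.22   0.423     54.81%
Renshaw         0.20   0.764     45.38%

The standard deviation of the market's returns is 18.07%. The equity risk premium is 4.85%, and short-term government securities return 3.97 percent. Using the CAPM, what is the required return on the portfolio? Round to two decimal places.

10.54%

β_Wren = 0.822 × 32.02% / 18.07% = 1.4566
β_Holloway = 0.376 × 47.36% / 18.07% = 0.9855
β_Dray = 0.423 × 54.81% / 18.07% = 1.2830
β_Renshaw = 0.764 × 45.38% / 18.07% = 1.9187
β_P = Σ w_i β_i = 0.25×1.4566 + 0.33×0.9855 + 0.22×1.2830 + 0.20×1.9187 = 1.3554
E(R_P) = R_f + β_P × MRP = 3.97% + 1.3554 × 4.85% = 10.54%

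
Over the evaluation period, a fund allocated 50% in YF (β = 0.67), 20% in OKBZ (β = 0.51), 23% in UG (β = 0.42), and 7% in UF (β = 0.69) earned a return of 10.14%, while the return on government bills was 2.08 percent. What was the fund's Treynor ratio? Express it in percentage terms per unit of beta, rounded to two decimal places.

13.85%

β_P = 0.50×0.67 + 0.20×0.51 + 0.23×0.42 + 0.07×0.69 = 0.5819
Treynor = (R_P − R_f) / β_P = (10.14% − 2.08%) / 0.5819 = 8.06% / 0.5819 = 13.85%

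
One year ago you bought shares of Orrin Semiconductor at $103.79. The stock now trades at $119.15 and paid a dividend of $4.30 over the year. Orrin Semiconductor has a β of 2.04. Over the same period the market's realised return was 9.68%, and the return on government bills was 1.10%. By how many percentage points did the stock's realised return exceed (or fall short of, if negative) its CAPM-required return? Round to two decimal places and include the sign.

Realised HPR = (P1 + D1 − P0) / P0 = (119.15 + 4.30 − 103.79) / 103.79 = 19.66 / 103.79 = 18.9421%
MRP = 9.68% − 1.10% = 8.58%
CAPM required = R_f + β·MRP = 1.10% + 2.04 × 8.58% = 18.6032%
α = realised − required = 18.9421% − 18.6032% = +0.34%

+0.34%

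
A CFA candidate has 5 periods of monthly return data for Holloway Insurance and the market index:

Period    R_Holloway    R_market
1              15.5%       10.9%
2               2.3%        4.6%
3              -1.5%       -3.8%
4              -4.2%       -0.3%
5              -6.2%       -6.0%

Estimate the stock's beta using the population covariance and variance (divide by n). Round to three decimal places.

1.177

Mean R_i = (15.5 + 2.3 − 1.5 − 4.2 − 6.2) / 5 = 1.1800%
Mean R_m = (10.9 + 4.6 − 3.8 − 0.3 − 6.0) / 5 = 1.0800%
Σ(R_i − R̄_i)(R_m − R̄_m) = 217.3180  ⇒  Cov = 217.3180 / 5 = 43.4636
Σ(R_m − R̄_m)² = 184.6680  ⇒  Var(R_m) = 184.6680 / 5 = 36.9336
β = Cov / Var(R_m) = 43.4636 / 36.9336 = 1.1768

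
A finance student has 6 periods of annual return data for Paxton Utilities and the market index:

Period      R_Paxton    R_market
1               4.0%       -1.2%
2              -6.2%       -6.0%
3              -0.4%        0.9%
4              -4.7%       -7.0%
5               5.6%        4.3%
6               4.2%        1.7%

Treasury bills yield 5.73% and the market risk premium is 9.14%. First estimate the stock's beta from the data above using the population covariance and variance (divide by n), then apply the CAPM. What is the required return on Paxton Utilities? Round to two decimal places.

14.82%

Mean R_i = (4.0 − 6.2 − 0.4 − 4.7 + 5.6 + 4.2) / 6 = 0.4167%
Mean R_m = (-1.2 − 6.0 + 0.9 − 7.0 + 4.3 + 1.7) / 6 = -1.2167%
Σ(R_i − R̄_i)(R_m − R̄_m) = 99.2017  ⇒  Cov = 99.2017 / 6 = 16.5336
Σ(R_m − R̄_m)² = 99.7483  ⇒  Var(R_m) = 99.7483 / 6 = 16.6247
β = Cov / Var(R_m) = 16.5336 / 16.6247 = 0.9945
E(R) = R_f + β × MRP = 5.73% + 0.9945 × 9.14% = 14.82%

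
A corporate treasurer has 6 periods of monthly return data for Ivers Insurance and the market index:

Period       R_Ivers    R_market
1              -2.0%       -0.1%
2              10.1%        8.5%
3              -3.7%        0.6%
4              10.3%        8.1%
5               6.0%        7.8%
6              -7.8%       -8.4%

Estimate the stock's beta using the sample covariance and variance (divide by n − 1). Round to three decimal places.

1.089

Mean R_i = (-2.0 + 10.1 − 3.7 + 10.3 + 6.0 − 7.8) / 6 = 2.1500%
Mean R_m = (-0.1 + 8.5 + 0.6 + 8.1 + 7.8 − 8.4) / 6 = 2.7500%
Σ(R_i − R̄_i)(R_m − R̄_m) = 244.1050  ⇒  Cov = 244.1050 / 5 = 48.8210
Σ(R_m − R̄_m)² = 224.2550  ⇒  Var(R_m) = 224.2550 / 5 = 44.8510
β = Cov / Var(R_m) = 48.8210 / 44.8510 = 1.0885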